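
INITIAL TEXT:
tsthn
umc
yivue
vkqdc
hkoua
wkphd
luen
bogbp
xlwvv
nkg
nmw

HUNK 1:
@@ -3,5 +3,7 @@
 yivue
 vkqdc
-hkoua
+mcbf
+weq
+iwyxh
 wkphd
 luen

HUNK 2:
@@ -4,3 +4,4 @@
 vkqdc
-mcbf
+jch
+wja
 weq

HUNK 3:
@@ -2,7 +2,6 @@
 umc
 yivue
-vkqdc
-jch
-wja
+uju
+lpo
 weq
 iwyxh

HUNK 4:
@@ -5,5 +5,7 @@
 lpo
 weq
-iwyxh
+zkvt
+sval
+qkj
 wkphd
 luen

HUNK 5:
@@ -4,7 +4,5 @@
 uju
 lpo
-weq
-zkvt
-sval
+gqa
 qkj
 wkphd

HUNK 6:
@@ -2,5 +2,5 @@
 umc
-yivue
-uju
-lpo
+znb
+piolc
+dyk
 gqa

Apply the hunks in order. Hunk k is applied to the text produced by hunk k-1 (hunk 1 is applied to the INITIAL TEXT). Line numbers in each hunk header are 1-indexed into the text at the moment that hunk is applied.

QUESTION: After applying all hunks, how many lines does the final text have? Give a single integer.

Answer: 13

Derivation:
Hunk 1: at line 3 remove [hkoua] add [mcbf,weq,iwyxh] -> 13 lines: tsthn umc yivue vkqdc mcbf weq iwyxh wkphd luen bogbp xlwvv nkg nmw
Hunk 2: at line 4 remove [mcbf] add [jch,wja] -> 14 lines: tsthn umc yivue vkqdc jch wja weq iwyxh wkphd luen bogbp xlwvv nkg nmw
Hunk 3: at line 2 remove [vkqdc,jch,wja] add [uju,lpo] -> 13 lines: tsthn umc yivue uju lpo weq iwyxh wkphd luen bogbp xlwvv nkg nmw
Hunk 4: at line 5 remove [iwyxh] add [zkvt,sval,qkj] -> 15 lines: tsthn umc yivue uju lpo weq zkvt sval qkj wkphd luen bogbp xlwvv nkg nmw
Hunk 5: at line 4 remove [weq,zkvt,sval] add [gqa] -> 13 lines: tsthn umc yivue uju lpo gqa qkj wkphd luen bogbp xlwvv nkg nmw
Hunk 6: at line 2 remove [yivue,uju,lpo] add [znb,piolc,dyk] -> 13 lines: tsthn umc znb piolc dyk gqa qkj wkphd luen bogbp xlwvv nkg nmw
Final line count: 13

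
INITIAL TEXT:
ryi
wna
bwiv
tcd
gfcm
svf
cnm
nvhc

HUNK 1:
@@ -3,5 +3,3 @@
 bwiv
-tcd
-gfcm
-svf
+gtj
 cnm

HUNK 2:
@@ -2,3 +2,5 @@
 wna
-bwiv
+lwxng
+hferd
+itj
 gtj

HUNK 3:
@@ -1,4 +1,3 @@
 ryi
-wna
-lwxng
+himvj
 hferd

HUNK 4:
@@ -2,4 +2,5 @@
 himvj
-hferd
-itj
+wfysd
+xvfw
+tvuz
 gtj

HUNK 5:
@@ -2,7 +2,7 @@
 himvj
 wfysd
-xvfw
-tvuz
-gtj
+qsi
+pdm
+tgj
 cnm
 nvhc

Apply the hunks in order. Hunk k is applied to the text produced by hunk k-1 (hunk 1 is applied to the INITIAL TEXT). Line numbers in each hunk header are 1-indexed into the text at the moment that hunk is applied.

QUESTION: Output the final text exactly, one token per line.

Hunk 1: at line 3 remove [tcd,gfcm,svf] add [gtj] -> 6 lines: ryi wna bwiv gtj cnm nvhc
Hunk 2: at line 2 remove [bwiv] add [lwxng,hferd,itj] -> 8 lines: ryi wna lwxng hferd itj gtj cnm nvhc
Hunk 3: at line 1 remove [wna,lwxng] add [himvj] -> 7 lines: ryi himvj hferd itj gtj cnm nvhc
Hunk 4: at line 2 remove [hferd,itj] add [wfysd,xvfw,tvuz] -> 8 lines: ryi himvj wfysd xvfw tvuz gtj cnm nvhc
Hunk 5: at line 2 remove [xvfw,tvuz,gtj] add [qsi,pdm,tgj] -> 8 lines: ryi himvj wfysd qsi pdm tgj cnm nvhc

Answer: ryi
himvj
wfysd
qsi
pdm
tgj
cnm
nvhc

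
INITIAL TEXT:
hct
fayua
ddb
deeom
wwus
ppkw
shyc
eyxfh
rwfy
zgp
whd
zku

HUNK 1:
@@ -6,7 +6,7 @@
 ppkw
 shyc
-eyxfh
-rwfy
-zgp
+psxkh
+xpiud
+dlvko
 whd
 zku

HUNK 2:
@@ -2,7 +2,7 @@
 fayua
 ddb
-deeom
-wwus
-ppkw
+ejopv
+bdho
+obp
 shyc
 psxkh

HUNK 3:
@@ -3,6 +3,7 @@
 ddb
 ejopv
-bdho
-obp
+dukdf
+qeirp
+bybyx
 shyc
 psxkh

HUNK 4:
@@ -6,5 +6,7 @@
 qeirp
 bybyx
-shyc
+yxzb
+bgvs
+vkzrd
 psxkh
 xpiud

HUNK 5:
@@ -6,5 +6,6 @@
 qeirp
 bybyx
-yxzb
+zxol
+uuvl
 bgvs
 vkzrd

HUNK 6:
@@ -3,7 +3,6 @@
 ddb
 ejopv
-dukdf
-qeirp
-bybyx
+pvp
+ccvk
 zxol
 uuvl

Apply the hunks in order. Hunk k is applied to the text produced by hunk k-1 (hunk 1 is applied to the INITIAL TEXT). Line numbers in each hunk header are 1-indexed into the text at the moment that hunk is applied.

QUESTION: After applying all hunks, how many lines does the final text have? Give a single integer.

Answer: 15

Derivation:
Hunk 1: at line 6 remove [eyxfh,rwfy,zgp] add [psxkh,xpiud,dlvko] -> 12 lines: hct fayua ddb deeom wwus ppkw shyc psxkh xpiud dlvko whd zku
Hunk 2: at line 2 remove [deeom,wwus,ppkw] add [ejopv,bdho,obp] -> 12 lines: hct fayua ddb ejopv bdho obp shyc psxkh xpiud dlvko whd zku
Hunk 3: at line 3 remove [bdho,obp] add [dukdf,qeirp,bybyx] -> 13 lines: hct fayua ddb ejopv dukdf qeirp bybyx shyc psxkh xpiud dlvko whd zku
Hunk 4: at line 6 remove [shyc] add [yxzb,bgvs,vkzrd] -> 15 lines: hct fayua ddb ejopv dukdf qeirp bybyx yxzb bgvs vkzrd psxkh xpiud dlvko whd zku
Hunk 5: at line 6 remove [yxzb] add [zxol,uuvl] -> 16 lines: hct fayua ddb ejopv dukdf qeirp bybyx zxol uuvl bgvs vkzrd psxkh xpiud dlvko whd zku
Hunk 6: at line 3 remove [dukdf,qeirp,bybyx] add [pvp,ccvk] -> 15 lines: hct fayua ddb ejopv pvp ccvk zxol uuvl bgvs vkzrd psxkh xpiud dlvko whd zku
Final line count: 15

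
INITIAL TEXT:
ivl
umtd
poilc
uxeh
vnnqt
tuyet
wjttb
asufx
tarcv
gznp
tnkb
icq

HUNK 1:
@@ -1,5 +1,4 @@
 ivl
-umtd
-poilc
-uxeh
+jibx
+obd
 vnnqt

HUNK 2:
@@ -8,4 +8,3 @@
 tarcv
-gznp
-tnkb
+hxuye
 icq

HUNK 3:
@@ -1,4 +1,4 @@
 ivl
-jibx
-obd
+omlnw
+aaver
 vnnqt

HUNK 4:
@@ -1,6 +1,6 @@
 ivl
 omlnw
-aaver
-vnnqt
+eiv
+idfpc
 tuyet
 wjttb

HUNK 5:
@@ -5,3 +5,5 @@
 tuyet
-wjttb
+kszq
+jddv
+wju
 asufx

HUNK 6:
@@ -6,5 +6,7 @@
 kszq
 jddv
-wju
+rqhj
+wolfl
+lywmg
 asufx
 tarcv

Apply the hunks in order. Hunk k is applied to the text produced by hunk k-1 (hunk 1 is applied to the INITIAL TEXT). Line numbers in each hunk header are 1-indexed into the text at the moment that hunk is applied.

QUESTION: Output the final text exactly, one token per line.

Answer: ivl
omlnw
eiv
idfpc
tuyet
kszq
jddv
rqhj
wolfl
lywmg
asufx
tarcv
hxuye
icq

Derivation:
Hunk 1: at line 1 remove [umtd,poilc,uxeh] add [jibx,obd] -> 11 lines: ivl jibx obd vnnqt tuyet wjttb asufx tarcv gznp tnkb icq
Hunk 2: at line 8 remove [gznp,tnkb] add [hxuye] -> 10 lines: ivl jibx obd vnnqt tuyet wjttb asufx tarcv hxuye icq
Hunk 3: at line 1 remove [jibx,obd] add [omlnw,aaver] -> 10 lines: ivl omlnw aaver vnnqt tuyet wjttb asufx tarcv hxuye icq
Hunk 4: at line 1 remove [aaver,vnnqt] add [eiv,idfpc] -> 10 lines: ivl omlnw eiv idfpc tuyet wjttb asufx tarcv hxuye icq
Hunk 5: at line 5 remove [wjttb] add [kszq,jddv,wju] -> 12 lines: ivl omlnw eiv idfpc tuyet kszq jddv wju asufx tarcv hxuye icq
Hunk 6: at line 6 remove [wju] add [rqhj,wolfl,lywmg] -> 14 lines: ivl omlnw eiv idfpc tuyet kszq jddv rqhj wolfl lywmg asufx tarcv hxuye icq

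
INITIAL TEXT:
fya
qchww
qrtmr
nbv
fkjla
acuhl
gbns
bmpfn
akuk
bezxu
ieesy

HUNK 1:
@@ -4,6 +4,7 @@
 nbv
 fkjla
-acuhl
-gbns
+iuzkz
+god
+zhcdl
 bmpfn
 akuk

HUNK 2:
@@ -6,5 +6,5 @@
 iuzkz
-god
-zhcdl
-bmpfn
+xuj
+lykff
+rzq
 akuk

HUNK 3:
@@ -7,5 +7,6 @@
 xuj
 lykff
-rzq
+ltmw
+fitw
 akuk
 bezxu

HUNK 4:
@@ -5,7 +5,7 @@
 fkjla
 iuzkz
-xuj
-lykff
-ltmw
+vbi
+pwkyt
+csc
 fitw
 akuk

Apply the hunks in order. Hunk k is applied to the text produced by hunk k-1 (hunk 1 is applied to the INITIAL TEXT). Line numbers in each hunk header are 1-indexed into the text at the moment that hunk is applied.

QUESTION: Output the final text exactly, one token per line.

Hunk 1: at line 4 remove [acuhl,gbns] add [iuzkz,god,zhcdl] -> 12 lines: fya qchww qrtmr nbv fkjla iuzkz god zhcdl bmpfn akuk bezxu ieesy
Hunk 2: at line 6 remove [god,zhcdl,bmpfn] add [xuj,lykff,rzq] -> 12 lines: fya qchww qrtmr nbv fkjla iuzkz xuj lykff rzq akuk bezxu ieesy
Hunk 3: at line 7 remove [rzq] add [ltmw,fitw] -> 13 lines: fya qchww qrtmr nbv fkjla iuzkz xuj lykff ltmw fitw akuk bezxu ieesy
Hunk 4: at line 5 remove [xuj,lykff,ltmw] add [vbi,pwkyt,csc] -> 13 lines: fya qchww qrtmr nbv fkjla iuzkz vbi pwkyt csc fitw akuk bezxu ieesy

Answer: fya
qchww
qrtmr
nbv
fkjla
iuzkz
vbi
pwkyt
csc
fitw
akuk
bezxu
ieesy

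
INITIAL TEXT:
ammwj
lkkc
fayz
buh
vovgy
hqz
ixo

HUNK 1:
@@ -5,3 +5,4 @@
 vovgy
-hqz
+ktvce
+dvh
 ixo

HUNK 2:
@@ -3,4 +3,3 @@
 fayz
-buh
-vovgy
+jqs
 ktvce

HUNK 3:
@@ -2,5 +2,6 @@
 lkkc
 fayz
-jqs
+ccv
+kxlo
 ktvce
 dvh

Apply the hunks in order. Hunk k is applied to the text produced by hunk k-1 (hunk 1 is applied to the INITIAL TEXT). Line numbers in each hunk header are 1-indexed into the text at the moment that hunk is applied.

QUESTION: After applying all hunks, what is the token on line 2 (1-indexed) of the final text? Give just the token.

Answer: lkkc

Derivation:
Hunk 1: at line 5 remove [hqz] add [ktvce,dvh] -> 8 lines: ammwj lkkc fayz buh vovgy ktvce dvh ixo
Hunk 2: at line 3 remove [buh,vovgy] add [jqs] -> 7 lines: ammwj lkkc fayz jqs ktvce dvh ixo
Hunk 3: at line 2 remove [jqs] add [ccv,kxlo] -> 8 lines: ammwj lkkc fayz ccv kxlo ktvce dvh ixo
Final line 2: lkkc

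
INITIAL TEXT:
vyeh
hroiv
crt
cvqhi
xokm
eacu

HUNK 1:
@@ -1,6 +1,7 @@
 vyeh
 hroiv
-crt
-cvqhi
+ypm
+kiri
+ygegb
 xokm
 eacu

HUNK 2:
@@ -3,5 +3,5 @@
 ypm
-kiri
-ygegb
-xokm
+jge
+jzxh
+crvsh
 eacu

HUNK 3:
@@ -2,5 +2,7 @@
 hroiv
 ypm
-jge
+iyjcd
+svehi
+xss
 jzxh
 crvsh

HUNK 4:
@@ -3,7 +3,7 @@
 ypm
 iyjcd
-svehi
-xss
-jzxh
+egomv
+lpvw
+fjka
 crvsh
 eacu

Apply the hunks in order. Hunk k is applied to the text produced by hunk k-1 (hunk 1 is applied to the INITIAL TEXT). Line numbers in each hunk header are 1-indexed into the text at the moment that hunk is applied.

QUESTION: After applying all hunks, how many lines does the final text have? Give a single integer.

Answer: 9

Derivation:
Hunk 1: at line 1 remove [crt,cvqhi] add [ypm,kiri,ygegb] -> 7 lines: vyeh hroiv ypm kiri ygegb xokm eacu
Hunk 2: at line 3 remove [kiri,ygegb,xokm] add [jge,jzxh,crvsh] -> 7 lines: vyeh hroiv ypm jge jzxh crvsh eacu
Hunk 3: at line 2 remove [jge] add [iyjcd,svehi,xss] -> 9 lines: vyeh hroiv ypm iyjcd svehi xss jzxh crvsh eacu
Hunk 4: at line 3 remove [svehi,xss,jzxh] add [egomv,lpvw,fjka] -> 9 lines: vyeh hroiv ypm iyjcd egomv lpvw fjka crvsh eacu
Final line count: 9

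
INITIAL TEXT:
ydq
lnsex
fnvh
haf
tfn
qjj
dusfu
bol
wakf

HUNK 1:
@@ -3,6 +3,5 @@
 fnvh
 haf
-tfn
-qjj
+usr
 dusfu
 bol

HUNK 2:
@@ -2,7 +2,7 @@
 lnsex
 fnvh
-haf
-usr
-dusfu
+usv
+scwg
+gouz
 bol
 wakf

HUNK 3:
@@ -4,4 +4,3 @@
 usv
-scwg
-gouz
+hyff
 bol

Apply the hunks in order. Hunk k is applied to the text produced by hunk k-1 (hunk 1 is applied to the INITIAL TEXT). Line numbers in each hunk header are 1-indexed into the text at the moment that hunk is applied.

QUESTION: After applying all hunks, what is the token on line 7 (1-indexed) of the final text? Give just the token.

Hunk 1: at line 3 remove [tfn,qjj] add [usr] -> 8 lines: ydq lnsex fnvh haf usr dusfu bol wakf
Hunk 2: at line 2 remove [haf,usr,dusfu] add [usv,scwg,gouz] -> 8 lines: ydq lnsex fnvh usv scwg gouz bol wakf
Hunk 3: at line 4 remove [scwg,gouz] add [hyff] -> 7 lines: ydq lnsex fnvh usv hyff bol wakf
Final line 7: wakf

Answer: wakf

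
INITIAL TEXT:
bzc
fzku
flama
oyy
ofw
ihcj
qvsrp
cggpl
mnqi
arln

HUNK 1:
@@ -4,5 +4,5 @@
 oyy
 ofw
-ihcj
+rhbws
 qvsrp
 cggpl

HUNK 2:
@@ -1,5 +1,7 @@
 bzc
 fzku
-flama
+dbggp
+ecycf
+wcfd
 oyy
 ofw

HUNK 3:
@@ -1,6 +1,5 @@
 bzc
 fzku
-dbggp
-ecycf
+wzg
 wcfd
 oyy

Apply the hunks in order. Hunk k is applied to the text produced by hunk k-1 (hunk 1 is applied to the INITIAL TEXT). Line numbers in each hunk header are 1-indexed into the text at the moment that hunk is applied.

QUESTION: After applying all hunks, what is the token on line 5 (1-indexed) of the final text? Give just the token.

Hunk 1: at line 4 remove [ihcj] add [rhbws] -> 10 lines: bzc fzku flama oyy ofw rhbws qvsrp cggpl mnqi arln
Hunk 2: at line 1 remove [flama] add [dbggp,ecycf,wcfd] -> 12 lines: bzc fzku dbggp ecycf wcfd oyy ofw rhbws qvsrp cggpl mnqi arln
Hunk 3: at line 1 remove [dbggp,ecycf] add [wzg] -> 11 lines: bzc fzku wzg wcfd oyy ofw rhbws qvsrp cggpl mnqi arln
Final line 5: oyy

Answer: oyy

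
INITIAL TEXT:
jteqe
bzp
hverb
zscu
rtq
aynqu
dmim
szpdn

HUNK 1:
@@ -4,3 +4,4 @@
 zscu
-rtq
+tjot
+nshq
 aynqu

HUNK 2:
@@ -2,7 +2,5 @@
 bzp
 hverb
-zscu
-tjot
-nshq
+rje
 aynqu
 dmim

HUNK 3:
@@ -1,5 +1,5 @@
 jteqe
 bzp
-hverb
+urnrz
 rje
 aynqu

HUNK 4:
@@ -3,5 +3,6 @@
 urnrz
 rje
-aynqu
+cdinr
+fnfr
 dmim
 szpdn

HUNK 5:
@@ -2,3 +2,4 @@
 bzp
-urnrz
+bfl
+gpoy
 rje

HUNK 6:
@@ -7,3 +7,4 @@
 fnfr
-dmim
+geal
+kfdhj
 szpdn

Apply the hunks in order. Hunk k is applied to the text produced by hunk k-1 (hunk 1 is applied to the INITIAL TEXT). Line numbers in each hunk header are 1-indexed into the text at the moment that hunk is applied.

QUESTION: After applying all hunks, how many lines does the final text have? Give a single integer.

Hunk 1: at line 4 remove [rtq] add [tjot,nshq] -> 9 lines: jteqe bzp hverb zscu tjot nshq aynqu dmim szpdn
Hunk 2: at line 2 remove [zscu,tjot,nshq] add [rje] -> 7 lines: jteqe bzp hverb rje aynqu dmim szpdn
Hunk 3: at line 1 remove [hverb] add [urnrz] -> 7 lines: jteqe bzp urnrz rje aynqu dmim szpdn
Hunk 4: at line 3 remove [aynqu] add [cdinr,fnfr] -> 8 lines: jteqe bzp urnrz rje cdinr fnfr dmim szpdn
Hunk 5: at line 2 remove [urnrz] add [bfl,gpoy] -> 9 lines: jteqe bzp bfl gpoy rje cdinr fnfr dmim szpdn
Hunk 6: at line 7 remove [dmim] add [geal,kfdhj] -> 10 lines: jteqe bzp bfl gpoy rje cdinr fnfr geal kfdhj szpdn
Final line count: 10

Answer: 10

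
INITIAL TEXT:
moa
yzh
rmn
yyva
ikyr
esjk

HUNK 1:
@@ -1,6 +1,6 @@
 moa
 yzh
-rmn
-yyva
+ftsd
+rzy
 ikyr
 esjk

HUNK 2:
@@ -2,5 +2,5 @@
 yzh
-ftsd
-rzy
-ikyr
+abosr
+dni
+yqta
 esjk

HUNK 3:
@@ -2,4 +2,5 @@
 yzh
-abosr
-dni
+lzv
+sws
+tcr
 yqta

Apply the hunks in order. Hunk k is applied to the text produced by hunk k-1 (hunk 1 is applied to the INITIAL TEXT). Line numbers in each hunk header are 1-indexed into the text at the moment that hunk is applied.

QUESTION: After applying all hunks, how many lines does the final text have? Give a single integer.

Answer: 7

Derivation:
Hunk 1: at line 1 remove [rmn,yyva] add [ftsd,rzy] -> 6 lines: moa yzh ftsd rzy ikyr esjk
Hunk 2: at line 2 remove [ftsd,rzy,ikyr] add [abosr,dni,yqta] -> 6 lines: moa yzh abosr dni yqta esjk
Hunk 3: at line 2 remove [abosr,dni] add [lzv,sws,tcr] -> 7 lines: moa yzh lzv sws tcr yqta esjk
Final line count: 7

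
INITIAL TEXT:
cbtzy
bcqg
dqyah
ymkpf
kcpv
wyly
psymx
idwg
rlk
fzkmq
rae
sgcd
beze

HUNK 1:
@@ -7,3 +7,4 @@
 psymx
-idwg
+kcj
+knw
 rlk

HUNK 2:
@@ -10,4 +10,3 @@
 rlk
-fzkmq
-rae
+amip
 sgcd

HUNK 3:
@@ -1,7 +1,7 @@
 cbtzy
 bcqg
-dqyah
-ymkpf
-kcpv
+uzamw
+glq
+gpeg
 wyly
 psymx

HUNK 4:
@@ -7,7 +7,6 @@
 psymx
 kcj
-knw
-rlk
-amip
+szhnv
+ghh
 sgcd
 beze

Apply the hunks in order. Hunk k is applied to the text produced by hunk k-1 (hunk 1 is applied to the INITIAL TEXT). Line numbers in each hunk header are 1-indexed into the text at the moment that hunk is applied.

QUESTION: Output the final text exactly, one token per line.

Hunk 1: at line 7 remove [idwg] add [kcj,knw] -> 14 lines: cbtzy bcqg dqyah ymkpf kcpv wyly psymx kcj knw rlk fzkmq rae sgcd beze
Hunk 2: at line 10 remove [fzkmq,rae] add [amip] -> 13 lines: cbtzy bcqg dqyah ymkpf kcpv wyly psymx kcj knw rlk amip sgcd beze
Hunk 3: at line 1 remove [dqyah,ymkpf,kcpv] add [uzamw,glq,gpeg] -> 13 lines: cbtzy bcqg uzamw glq gpeg wyly psymx kcj knw rlk amip sgcd beze
Hunk 4: at line 7 remove [knw,rlk,amip] add [szhnv,ghh] -> 12 lines: cbtzy bcqg uzamw glq gpeg wyly psymx kcj szhnv ghh sgcd beze

Answer: cbtzy
bcqg
uzamw
glq
gpeg
wyly
psymx
kcj
szhnv
ghh
sgcd
beze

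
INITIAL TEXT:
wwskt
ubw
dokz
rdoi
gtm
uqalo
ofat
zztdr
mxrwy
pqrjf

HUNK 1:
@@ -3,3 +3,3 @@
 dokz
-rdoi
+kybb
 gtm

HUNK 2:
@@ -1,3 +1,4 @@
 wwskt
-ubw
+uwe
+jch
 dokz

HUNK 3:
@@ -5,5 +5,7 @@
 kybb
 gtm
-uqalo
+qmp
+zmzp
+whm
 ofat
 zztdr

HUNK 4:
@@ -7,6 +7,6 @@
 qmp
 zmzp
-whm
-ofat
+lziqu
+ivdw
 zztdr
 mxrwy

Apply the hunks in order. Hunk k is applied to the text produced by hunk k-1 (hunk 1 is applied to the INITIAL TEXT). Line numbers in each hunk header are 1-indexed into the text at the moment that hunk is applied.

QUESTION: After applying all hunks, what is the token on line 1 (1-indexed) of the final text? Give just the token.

Answer: wwskt

Derivation:
Hunk 1: at line 3 remove [rdoi] add [kybb] -> 10 lines: wwskt ubw dokz kybb gtm uqalo ofat zztdr mxrwy pqrjf
Hunk 2: at line 1 remove [ubw] add [uwe,jch] -> 11 lines: wwskt uwe jch dokz kybb gtm uqalo ofat zztdr mxrwy pqrjf
Hunk 3: at line 5 remove [uqalo] add [qmp,zmzp,whm] -> 13 lines: wwskt uwe jch dokz kybb gtm qmp zmzp whm ofat zztdr mxrwy pqrjf
Hunk 4: at line 7 remove [whm,ofat] add [lziqu,ivdw] -> 13 lines: wwskt uwe jch dokz kybb gtm qmp zmzp lziqu ivdw zztdr mxrwy pqrjf
Final line 1: wwskt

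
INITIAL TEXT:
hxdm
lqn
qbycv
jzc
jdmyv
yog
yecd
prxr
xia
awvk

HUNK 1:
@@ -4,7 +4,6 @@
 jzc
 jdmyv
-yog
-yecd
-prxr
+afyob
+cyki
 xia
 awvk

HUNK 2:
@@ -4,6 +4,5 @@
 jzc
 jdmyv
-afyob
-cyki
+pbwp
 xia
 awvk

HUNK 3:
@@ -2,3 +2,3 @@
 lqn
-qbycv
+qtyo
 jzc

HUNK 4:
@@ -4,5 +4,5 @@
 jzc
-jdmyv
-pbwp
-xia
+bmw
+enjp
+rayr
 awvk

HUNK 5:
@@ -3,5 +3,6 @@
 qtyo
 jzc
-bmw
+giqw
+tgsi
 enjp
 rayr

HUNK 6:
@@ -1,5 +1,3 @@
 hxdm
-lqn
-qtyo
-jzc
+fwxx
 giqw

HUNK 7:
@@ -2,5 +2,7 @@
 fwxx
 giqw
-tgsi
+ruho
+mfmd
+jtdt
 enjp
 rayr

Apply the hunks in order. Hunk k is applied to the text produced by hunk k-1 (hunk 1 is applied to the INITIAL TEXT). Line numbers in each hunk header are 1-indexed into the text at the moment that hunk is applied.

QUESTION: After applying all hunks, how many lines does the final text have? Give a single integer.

Hunk 1: at line 4 remove [yog,yecd,prxr] add [afyob,cyki] -> 9 lines: hxdm lqn qbycv jzc jdmyv afyob cyki xia awvk
Hunk 2: at line 4 remove [afyob,cyki] add [pbwp] -> 8 lines: hxdm lqn qbycv jzc jdmyv pbwp xia awvk
Hunk 3: at line 2 remove [qbycv] add [qtyo] -> 8 lines: hxdm lqn qtyo jzc jdmyv pbwp xia awvk
Hunk 4: at line 4 remove [jdmyv,pbwp,xia] add [bmw,enjp,rayr] -> 8 lines: hxdm lqn qtyo jzc bmw enjp rayr awvk
Hunk 5: at line 3 remove [bmw] add [giqw,tgsi] -> 9 lines: hxdm lqn qtyo jzc giqw tgsi enjp rayr awvk
Hunk 6: at line 1 remove [lqn,qtyo,jzc] add [fwxx] -> 7 lines: hxdm fwxx giqw tgsi enjp rayr awvk
Hunk 7: at line 2 remove [tgsi] add [ruho,mfmd,jtdt] -> 9 lines: hxdm fwxx giqw ruho mfmd jtdt enjp rayr awvk
Final line count: 9

Answer: 9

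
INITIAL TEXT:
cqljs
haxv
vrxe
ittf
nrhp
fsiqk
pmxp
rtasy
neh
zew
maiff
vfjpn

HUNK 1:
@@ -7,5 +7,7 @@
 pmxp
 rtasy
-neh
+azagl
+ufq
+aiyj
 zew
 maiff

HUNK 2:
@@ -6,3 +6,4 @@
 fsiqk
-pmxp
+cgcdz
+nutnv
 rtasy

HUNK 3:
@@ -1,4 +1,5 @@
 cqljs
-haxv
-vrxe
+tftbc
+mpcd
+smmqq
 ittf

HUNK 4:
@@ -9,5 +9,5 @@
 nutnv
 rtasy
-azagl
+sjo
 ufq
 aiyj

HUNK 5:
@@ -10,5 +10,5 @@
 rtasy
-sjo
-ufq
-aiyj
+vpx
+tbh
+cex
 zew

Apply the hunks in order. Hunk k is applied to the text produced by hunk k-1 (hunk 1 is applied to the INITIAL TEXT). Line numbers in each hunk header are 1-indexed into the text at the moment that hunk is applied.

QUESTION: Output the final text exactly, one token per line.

Answer: cqljs
tftbc
mpcd
smmqq
ittf
nrhp
fsiqk
cgcdz
nutnv
rtasy
vpx
tbh
cex
zew
maiff
vfjpn

Derivation:
Hunk 1: at line 7 remove [neh] add [azagl,ufq,aiyj] -> 14 lines: cqljs haxv vrxe ittf nrhp fsiqk pmxp rtasy azagl ufq aiyj zew maiff vfjpn
Hunk 2: at line 6 remove [pmxp] add [cgcdz,nutnv] -> 15 lines: cqljs haxv vrxe ittf nrhp fsiqk cgcdz nutnv rtasy azagl ufq aiyj zew maiff vfjpn
Hunk 3: at line 1 remove [haxv,vrxe] add [tftbc,mpcd,smmqq] -> 16 lines: cqljs tftbc mpcd smmqq ittf nrhp fsiqk cgcdz nutnv rtasy azagl ufq aiyj zew maiff vfjpn
Hunk 4: at line 9 remove [azagl] add [sjo] -> 16 lines: cqljs tftbc mpcd smmqq ittf nrhp fsiqk cgcdz nutnv rtasy sjo ufq aiyj zew maiff vfjpn
Hunk 5: at line 10 remove [sjo,ufq,aiyj] add [vpx,tbh,cex] -> 16 lines: cqljs tftbc mpcd smmqq ittf nrhp fsiqk cgcdz nutnv rtasy vpx tbh cex zew maiff vfjpn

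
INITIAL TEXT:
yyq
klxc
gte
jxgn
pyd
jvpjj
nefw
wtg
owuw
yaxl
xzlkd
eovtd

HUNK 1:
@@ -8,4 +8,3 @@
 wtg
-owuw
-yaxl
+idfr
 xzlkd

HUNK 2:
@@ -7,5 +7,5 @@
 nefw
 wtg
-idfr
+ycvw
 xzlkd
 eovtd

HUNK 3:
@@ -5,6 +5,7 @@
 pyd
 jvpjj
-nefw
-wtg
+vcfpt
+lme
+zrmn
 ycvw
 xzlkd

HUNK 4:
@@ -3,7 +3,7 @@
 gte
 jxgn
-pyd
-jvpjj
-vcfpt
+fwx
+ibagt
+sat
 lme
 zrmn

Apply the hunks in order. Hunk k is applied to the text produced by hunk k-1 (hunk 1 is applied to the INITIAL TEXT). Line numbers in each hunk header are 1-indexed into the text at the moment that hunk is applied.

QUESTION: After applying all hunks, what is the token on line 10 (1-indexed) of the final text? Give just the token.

Hunk 1: at line 8 remove [owuw,yaxl] add [idfr] -> 11 lines: yyq klxc gte jxgn pyd jvpjj nefw wtg idfr xzlkd eovtd
Hunk 2: at line 7 remove [idfr] add [ycvw] -> 11 lines: yyq klxc gte jxgn pyd jvpjj nefw wtg ycvw xzlkd eovtd
Hunk 3: at line 5 remove [nefw,wtg] add [vcfpt,lme,zrmn] -> 12 lines: yyq klxc gte jxgn pyd jvpjj vcfpt lme zrmn ycvw xzlkd eovtd
Hunk 4: at line 3 remove [pyd,jvpjj,vcfpt] add [fwx,ibagt,sat] -> 12 lines: yyq klxc gte jxgn fwx ibagt sat lme zrmn ycvw xzlkd eovtd
Final line 10: ycvw

Answer: ycvw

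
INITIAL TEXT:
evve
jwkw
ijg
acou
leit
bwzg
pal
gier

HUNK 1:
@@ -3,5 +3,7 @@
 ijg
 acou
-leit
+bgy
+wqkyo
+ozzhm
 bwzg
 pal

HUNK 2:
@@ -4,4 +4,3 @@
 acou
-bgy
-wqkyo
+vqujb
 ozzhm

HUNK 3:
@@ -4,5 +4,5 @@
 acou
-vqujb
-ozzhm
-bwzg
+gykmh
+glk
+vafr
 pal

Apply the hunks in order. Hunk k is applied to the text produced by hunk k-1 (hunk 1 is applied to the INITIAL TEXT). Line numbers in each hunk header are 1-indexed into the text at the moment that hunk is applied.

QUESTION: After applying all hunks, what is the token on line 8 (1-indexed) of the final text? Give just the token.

Hunk 1: at line 3 remove [leit] add [bgy,wqkyo,ozzhm] -> 10 lines: evve jwkw ijg acou bgy wqkyo ozzhm bwzg pal gier
Hunk 2: at line 4 remove [bgy,wqkyo] add [vqujb] -> 9 lines: evve jwkw ijg acou vqujb ozzhm bwzg pal gier
Hunk 3: at line 4 remove [vqujb,ozzhm,bwzg] add [gykmh,glk,vafr] -> 9 lines: evve jwkw ijg acou gykmh glk vafr pal gier
Final line 8: pal

Answer: pal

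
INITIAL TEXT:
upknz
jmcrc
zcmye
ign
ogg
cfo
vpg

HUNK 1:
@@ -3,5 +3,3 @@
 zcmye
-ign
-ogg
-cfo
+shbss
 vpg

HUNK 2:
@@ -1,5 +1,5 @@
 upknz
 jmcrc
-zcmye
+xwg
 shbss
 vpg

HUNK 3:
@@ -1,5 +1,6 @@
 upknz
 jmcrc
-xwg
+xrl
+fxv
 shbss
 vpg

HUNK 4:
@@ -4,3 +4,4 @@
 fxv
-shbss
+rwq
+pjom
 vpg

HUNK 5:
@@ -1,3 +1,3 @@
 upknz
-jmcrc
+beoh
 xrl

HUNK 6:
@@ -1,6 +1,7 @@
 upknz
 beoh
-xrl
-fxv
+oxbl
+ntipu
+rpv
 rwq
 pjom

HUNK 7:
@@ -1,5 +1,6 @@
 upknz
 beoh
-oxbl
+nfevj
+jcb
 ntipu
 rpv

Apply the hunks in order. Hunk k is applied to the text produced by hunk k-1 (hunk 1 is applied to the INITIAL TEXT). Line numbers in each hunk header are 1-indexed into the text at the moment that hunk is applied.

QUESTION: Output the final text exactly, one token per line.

Hunk 1: at line 3 remove [ign,ogg,cfo] add [shbss] -> 5 lines: upknz jmcrc zcmye shbss vpg
Hunk 2: at line 1 remove [zcmye] add [xwg] -> 5 lines: upknz jmcrc xwg shbss vpg
Hunk 3: at line 1 remove [xwg] add [xrl,fxv] -> 6 lines: upknz jmcrc xrl fxv shbss vpg
Hunk 4: at line 4 remove [shbss] add [rwq,pjom] -> 7 lines: upknz jmcrc xrl fxv rwq pjom vpg
Hunk 5: at line 1 remove [jmcrc] add [beoh] -> 7 lines: upknz beoh xrl fxv rwq pjom vpg
Hunk 6: at line 1 remove [xrl,fxv] add [oxbl,ntipu,rpv] -> 8 lines: upknz beoh oxbl ntipu rpv rwq pjom vpg
Hunk 7: at line 1 remove [oxbl] add [nfevj,jcb] -> 9 lines: upknz beoh nfevj jcb ntipu rpv rwq pjom vpg

Answer: upknz
beoh
nfevj
jcb
ntipu
rpv
rwq
pjom
vpg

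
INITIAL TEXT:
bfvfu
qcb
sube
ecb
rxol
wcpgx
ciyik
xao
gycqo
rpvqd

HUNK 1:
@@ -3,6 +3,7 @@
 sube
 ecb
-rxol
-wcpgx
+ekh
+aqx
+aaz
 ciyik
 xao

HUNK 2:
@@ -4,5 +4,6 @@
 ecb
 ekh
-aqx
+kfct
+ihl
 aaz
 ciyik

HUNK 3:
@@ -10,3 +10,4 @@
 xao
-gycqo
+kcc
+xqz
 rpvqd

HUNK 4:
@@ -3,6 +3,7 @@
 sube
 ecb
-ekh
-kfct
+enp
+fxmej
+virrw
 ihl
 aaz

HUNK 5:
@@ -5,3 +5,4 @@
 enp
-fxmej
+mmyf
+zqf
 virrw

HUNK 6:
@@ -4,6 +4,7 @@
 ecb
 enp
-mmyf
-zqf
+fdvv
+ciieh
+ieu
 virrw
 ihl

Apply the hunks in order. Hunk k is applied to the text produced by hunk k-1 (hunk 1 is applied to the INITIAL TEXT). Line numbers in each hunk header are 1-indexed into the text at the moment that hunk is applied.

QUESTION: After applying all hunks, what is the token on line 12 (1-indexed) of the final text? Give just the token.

Hunk 1: at line 3 remove [rxol,wcpgx] add [ekh,aqx,aaz] -> 11 lines: bfvfu qcb sube ecb ekh aqx aaz ciyik xao gycqo rpvqd
Hunk 2: at line 4 remove [aqx] add [kfct,ihl] -> 12 lines: bfvfu qcb sube ecb ekh kfct ihl aaz ciyik xao gycqo rpvqd
Hunk 3: at line 10 remove [gycqo] add [kcc,xqz] -> 13 lines: bfvfu qcb sube ecb ekh kfct ihl aaz ciyik xao kcc xqz rpvqd
Hunk 4: at line 3 remove [ekh,kfct] add [enp,fxmej,virrw] -> 14 lines: bfvfu qcb sube ecb enp fxmej virrw ihl aaz ciyik xao kcc xqz rpvqd
Hunk 5: at line 5 remove [fxmej] add [mmyf,zqf] -> 15 lines: bfvfu qcb sube ecb enp mmyf zqf virrw ihl aaz ciyik xao kcc xqz rpvqd
Hunk 6: at line 4 remove [mmyf,zqf] add [fdvv,ciieh,ieu] -> 16 lines: bfvfu qcb sube ecb enp fdvv ciieh ieu virrw ihl aaz ciyik xao kcc xqz rpvqd
Final line 12: ciyik

Answer: ciyik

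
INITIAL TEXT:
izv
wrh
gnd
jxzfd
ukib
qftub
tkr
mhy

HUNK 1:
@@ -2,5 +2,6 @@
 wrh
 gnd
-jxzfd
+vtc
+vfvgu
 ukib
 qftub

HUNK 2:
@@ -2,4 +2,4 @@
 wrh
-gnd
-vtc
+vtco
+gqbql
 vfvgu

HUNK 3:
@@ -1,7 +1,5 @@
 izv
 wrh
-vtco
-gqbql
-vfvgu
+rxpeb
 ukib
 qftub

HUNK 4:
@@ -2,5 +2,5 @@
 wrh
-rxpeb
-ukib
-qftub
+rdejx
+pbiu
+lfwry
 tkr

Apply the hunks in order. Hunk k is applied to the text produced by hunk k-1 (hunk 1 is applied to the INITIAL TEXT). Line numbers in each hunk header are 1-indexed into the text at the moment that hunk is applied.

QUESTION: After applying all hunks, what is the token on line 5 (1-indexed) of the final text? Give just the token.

Hunk 1: at line 2 remove [jxzfd] add [vtc,vfvgu] -> 9 lines: izv wrh gnd vtc vfvgu ukib qftub tkr mhy
Hunk 2: at line 2 remove [gnd,vtc] add [vtco,gqbql] -> 9 lines: izv wrh vtco gqbql vfvgu ukib qftub tkr mhy
Hunk 3: at line 1 remove [vtco,gqbql,vfvgu] add [rxpeb] -> 7 lines: izv wrh rxpeb ukib qftub tkr mhy
Hunk 4: at line 2 remove [rxpeb,ukib,qftub] add [rdejx,pbiu,lfwry] -> 7 lines: izv wrh rdejx pbiu lfwry tkr mhy
Final line 5: lfwry

Answer: lfwry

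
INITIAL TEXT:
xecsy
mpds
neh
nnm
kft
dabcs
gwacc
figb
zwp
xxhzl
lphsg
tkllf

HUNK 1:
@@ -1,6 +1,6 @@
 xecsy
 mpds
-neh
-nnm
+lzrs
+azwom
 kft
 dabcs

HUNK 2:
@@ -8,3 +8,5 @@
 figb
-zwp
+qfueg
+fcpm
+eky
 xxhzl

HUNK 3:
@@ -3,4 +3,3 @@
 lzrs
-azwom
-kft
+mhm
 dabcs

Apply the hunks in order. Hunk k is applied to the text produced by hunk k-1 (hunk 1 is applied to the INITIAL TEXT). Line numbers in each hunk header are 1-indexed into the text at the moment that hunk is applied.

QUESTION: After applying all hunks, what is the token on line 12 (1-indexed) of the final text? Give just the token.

Answer: lphsg

Derivation:
Hunk 1: at line 1 remove [neh,nnm] add [lzrs,azwom] -> 12 lines: xecsy mpds lzrs azwom kft dabcs gwacc figb zwp xxhzl lphsg tkllf
Hunk 2: at line 8 remove [zwp] add [qfueg,fcpm,eky] -> 14 lines: xecsy mpds lzrs azwom kft dabcs gwacc figb qfueg fcpm eky xxhzl lphsg tkllf
Hunk 3: at line 3 remove [azwom,kft] add [mhm] -> 13 lines: xecsy mpds lzrs mhm dabcs gwacc figb qfueg fcpm eky xxhzl lphsg tkllf
Final line 12: lphsg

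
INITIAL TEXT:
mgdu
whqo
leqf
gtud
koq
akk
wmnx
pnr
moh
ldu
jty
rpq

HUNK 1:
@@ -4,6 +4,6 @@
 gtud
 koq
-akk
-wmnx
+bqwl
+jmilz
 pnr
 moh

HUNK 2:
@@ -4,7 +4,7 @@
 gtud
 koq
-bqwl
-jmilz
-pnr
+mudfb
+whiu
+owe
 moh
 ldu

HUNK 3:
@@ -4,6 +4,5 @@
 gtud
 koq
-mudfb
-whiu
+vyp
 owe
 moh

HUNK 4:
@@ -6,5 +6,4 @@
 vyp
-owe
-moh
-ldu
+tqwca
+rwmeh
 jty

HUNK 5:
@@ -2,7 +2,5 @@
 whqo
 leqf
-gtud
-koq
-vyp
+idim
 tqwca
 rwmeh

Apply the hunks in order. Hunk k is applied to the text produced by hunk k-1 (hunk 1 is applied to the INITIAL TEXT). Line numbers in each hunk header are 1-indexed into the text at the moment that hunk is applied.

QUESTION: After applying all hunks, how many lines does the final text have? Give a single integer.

Hunk 1: at line 4 remove [akk,wmnx] add [bqwl,jmilz] -> 12 lines: mgdu whqo leqf gtud koq bqwl jmilz pnr moh ldu jty rpq
Hunk 2: at line 4 remove [bqwl,jmilz,pnr] add [mudfb,whiu,owe] -> 12 lines: mgdu whqo leqf gtud koq mudfb whiu owe moh ldu jty rpq
Hunk 3: at line 4 remove [mudfb,whiu] add [vyp] -> 11 lines: mgdu whqo leqf gtud koq vyp owe moh ldu jty rpq
Hunk 4: at line 6 remove [owe,moh,ldu] add [tqwca,rwmeh] -> 10 lines: mgdu whqo leqf gtud koq vyp tqwca rwmeh jty rpq
Hunk 5: at line 2 remove [gtud,koq,vyp] add [idim] -> 8 lines: mgdu whqo leqf idim tqwca rwmeh jty rpq
Final line count: 8

Answer: 8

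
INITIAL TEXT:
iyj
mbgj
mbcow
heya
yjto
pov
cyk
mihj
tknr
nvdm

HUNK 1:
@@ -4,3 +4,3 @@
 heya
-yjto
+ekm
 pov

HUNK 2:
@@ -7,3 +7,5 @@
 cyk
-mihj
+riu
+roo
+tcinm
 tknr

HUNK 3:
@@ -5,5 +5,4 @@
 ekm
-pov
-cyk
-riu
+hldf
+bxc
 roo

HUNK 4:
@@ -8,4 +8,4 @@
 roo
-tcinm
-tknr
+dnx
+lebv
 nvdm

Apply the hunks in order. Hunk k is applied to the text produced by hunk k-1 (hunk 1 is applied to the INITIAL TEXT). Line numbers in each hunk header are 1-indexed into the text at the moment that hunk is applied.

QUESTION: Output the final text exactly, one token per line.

Hunk 1: at line 4 remove [yjto] add [ekm] -> 10 lines: iyj mbgj mbcow heya ekm pov cyk mihj tknr nvdm
Hunk 2: at line 7 remove [mihj] add [riu,roo,tcinm] -> 12 lines: iyj mbgj mbcow heya ekm pov cyk riu roo tcinm tknr nvdm
Hunk 3: at line 5 remove [pov,cyk,riu] add [hldf,bxc] -> 11 lines: iyj mbgj mbcow heya ekm hldf bxc roo tcinm tknr nvdm
Hunk 4: at line 8 remove [tcinm,tknr] add [dnx,lebv] -> 11 lines: iyj mbgj mbcow heya ekm hldf bxc roo dnx lebv nvdm

Answer: iyj
mbgj
mbcow
heya
ekm
hldf
bxc
roo
dnx
lebv
nvdm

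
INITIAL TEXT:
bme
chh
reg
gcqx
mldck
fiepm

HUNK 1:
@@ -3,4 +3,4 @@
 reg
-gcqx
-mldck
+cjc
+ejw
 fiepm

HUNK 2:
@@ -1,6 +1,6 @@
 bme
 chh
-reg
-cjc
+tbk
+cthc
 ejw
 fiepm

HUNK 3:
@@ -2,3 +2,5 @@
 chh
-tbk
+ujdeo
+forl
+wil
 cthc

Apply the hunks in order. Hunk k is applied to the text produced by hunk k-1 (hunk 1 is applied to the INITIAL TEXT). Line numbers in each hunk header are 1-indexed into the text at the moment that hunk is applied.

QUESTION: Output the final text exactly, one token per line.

Answer: bme
chh
ujdeo
forl
wil
cthc
ejw
fiepm

Derivation:
Hunk 1: at line 3 remove [gcqx,mldck] add [cjc,ejw] -> 6 lines: bme chh reg cjc ejw fiepm
Hunk 2: at line 1 remove [reg,cjc] add [tbk,cthc] -> 6 lines: bme chh tbk cthc ejw fiepm
Hunk 3: at line 2 remove [tbk] add [ujdeo,forl,wil] -> 8 lines: bme chh ujdeo forl wil cthc ejw fiepm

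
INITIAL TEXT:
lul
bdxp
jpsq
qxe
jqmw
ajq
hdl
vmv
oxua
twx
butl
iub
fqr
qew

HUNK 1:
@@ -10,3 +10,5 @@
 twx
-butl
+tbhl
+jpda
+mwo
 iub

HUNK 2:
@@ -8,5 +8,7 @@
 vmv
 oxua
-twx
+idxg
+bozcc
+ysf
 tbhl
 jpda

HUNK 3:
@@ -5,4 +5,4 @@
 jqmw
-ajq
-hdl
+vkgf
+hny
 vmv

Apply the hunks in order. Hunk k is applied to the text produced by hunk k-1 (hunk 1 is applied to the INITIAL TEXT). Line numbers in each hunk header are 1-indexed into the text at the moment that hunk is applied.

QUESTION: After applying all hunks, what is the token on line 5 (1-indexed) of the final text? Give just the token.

Hunk 1: at line 10 remove [butl] add [tbhl,jpda,mwo] -> 16 lines: lul bdxp jpsq qxe jqmw ajq hdl vmv oxua twx tbhl jpda mwo iub fqr qew
Hunk 2: at line 8 remove [twx] add [idxg,bozcc,ysf] -> 18 lines: lul bdxp jpsq qxe jqmw ajq hdl vmv oxua idxg bozcc ysf tbhl jpda mwo iub fqr qew
Hunk 3: at line 5 remove [ajq,hdl] add [vkgf,hny] -> 18 lines: lul bdxp jpsq qxe jqmw vkgf hny vmv oxua idxg bozcc ysf tbhl jpda mwo iub fqr qew
Final line 5: jqmw

Answer: jqmw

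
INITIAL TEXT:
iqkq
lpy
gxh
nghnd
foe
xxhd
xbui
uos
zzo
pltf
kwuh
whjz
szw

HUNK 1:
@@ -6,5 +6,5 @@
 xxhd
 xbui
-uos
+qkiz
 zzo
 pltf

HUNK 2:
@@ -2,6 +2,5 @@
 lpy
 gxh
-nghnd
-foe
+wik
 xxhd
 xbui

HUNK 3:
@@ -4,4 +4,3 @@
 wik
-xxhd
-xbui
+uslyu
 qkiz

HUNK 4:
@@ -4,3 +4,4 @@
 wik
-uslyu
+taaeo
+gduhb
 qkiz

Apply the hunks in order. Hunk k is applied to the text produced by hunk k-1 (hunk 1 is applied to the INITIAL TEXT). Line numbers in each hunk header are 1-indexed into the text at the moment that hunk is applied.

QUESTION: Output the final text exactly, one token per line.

Answer: iqkq
lpy
gxh
wik
taaeo
gduhb
qkiz
zzo
pltf
kwuh
whjz
szw

Derivation:
Hunk 1: at line 6 remove [uos] add [qkiz] -> 13 lines: iqkq lpy gxh nghnd foe xxhd xbui qkiz zzo pltf kwuh whjz szw
Hunk 2: at line 2 remove [nghnd,foe] add [wik] -> 12 lines: iqkq lpy gxh wik xxhd xbui qkiz zzo pltf kwuh whjz szw
Hunk 3: at line 4 remove [xxhd,xbui] add [uslyu] -> 11 lines: iqkq lpy gxh wik uslyu qkiz zzo pltf kwuh whjz szw
Hunk 4: at line 4 remove [uslyu] add [taaeo,gduhb] -> 12 lines: iqkq lpy gxh wik taaeo gduhb qkiz zzo pltf kwuh whjz szw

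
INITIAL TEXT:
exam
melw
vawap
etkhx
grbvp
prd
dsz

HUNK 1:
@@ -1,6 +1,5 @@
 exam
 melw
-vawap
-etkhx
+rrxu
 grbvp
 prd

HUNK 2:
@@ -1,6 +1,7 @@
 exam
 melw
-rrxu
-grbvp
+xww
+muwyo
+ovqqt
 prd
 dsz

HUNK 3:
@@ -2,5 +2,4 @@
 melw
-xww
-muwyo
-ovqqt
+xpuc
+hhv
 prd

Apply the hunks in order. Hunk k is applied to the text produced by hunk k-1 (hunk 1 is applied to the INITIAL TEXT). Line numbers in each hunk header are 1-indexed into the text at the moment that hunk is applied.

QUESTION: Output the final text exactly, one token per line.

Hunk 1: at line 1 remove [vawap,etkhx] add [rrxu] -> 6 lines: exam melw rrxu grbvp prd dsz
Hunk 2: at line 1 remove [rrxu,grbvp] add [xww,muwyo,ovqqt] -> 7 lines: exam melw xww muwyo ovqqt prd dsz
Hunk 3: at line 2 remove [xww,muwyo,ovqqt] add [xpuc,hhv] -> 6 lines: exam melw xpuc hhv prd dsz

Answer: exam
melw
xpuc
hhv
prd
dsz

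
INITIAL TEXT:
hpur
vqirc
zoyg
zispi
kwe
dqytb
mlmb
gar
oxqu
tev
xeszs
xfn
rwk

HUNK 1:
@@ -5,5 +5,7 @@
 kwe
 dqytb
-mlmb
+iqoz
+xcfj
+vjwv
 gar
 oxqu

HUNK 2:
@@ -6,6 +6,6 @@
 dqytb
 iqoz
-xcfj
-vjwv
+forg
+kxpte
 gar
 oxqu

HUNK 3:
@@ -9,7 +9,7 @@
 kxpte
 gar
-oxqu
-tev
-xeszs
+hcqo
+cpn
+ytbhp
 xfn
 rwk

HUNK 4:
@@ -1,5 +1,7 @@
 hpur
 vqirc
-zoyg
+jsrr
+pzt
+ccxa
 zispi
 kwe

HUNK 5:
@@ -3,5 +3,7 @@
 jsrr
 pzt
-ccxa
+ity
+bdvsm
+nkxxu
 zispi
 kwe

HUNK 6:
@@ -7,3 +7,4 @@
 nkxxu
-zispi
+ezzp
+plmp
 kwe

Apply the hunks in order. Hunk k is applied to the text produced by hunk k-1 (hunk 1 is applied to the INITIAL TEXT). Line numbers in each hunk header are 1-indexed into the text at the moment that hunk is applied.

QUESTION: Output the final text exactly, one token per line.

Answer: hpur
vqirc
jsrr
pzt
ity
bdvsm
nkxxu
ezzp
plmp
kwe
dqytb
iqoz
forg
kxpte
gar
hcqo
cpn
ytbhp
xfn
rwk

Derivation:
Hunk 1: at line 5 remove [mlmb] add [iqoz,xcfj,vjwv] -> 15 lines: hpur vqirc zoyg zispi kwe dqytb iqoz xcfj vjwv gar oxqu tev xeszs xfn rwk
Hunk 2: at line 6 remove [xcfj,vjwv] add [forg,kxpte] -> 15 lines: hpur vqirc zoyg zispi kwe dqytb iqoz forg kxpte gar oxqu tev xeszs xfn rwk
Hunk 3: at line 9 remove [oxqu,tev,xeszs] add [hcqo,cpn,ytbhp] -> 15 lines: hpur vqirc zoyg zispi kwe dqytb iqoz forg kxpte gar hcqo cpn ytbhp xfn rwk
Hunk 4: at line 1 remove [zoyg] add [jsrr,pzt,ccxa] -> 17 lines: hpur vqirc jsrr pzt ccxa zispi kwe dqytb iqoz forg kxpte gar hcqo cpn ytbhp xfn rwk
Hunk 5: at line 3 remove [ccxa] add [ity,bdvsm,nkxxu] -> 19 lines: hpur vqirc jsrr pzt ity bdvsm nkxxu zispi kwe dqytb iqoz forg kxpte gar hcqo cpn ytbhp xfn rwk
Hunk 6: at line 7 remove [zispi] add [ezzp,plmp] -> 20 lines: hpur vqirc jsrr pzt ity bdvsm nkxxu ezzp plmp kwe dqytb iqoz forg kxpte gar hcqo cpn ytbhp xfn rwk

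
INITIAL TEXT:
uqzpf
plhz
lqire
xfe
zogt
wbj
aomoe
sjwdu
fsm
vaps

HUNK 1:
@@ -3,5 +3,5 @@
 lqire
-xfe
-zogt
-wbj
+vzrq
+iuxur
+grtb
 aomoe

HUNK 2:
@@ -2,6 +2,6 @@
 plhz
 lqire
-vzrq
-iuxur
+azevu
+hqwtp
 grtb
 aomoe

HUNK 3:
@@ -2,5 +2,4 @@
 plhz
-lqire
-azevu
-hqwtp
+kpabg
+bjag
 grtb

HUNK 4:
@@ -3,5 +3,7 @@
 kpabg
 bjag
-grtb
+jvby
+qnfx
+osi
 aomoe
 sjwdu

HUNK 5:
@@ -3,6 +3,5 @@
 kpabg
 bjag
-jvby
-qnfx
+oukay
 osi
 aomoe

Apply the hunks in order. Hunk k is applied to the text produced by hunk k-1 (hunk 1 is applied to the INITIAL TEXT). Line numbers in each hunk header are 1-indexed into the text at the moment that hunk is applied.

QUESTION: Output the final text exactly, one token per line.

Hunk 1: at line 3 remove [xfe,zogt,wbj] add [vzrq,iuxur,grtb] -> 10 lines: uqzpf plhz lqire vzrq iuxur grtb aomoe sjwdu fsm vaps
Hunk 2: at line 2 remove [vzrq,iuxur] add [azevu,hqwtp] -> 10 lines: uqzpf plhz lqire azevu hqwtp grtb aomoe sjwdu fsm vaps
Hunk 3: at line 2 remove [lqire,azevu,hqwtp] add [kpabg,bjag] -> 9 lines: uqzpf plhz kpabg bjag grtb aomoe sjwdu fsm vaps
Hunk 4: at line 3 remove [grtb] add [jvby,qnfx,osi] -> 11 lines: uqzpf plhz kpabg bjag jvby qnfx osi aomoe sjwdu fsm vaps
Hunk 5: at line 3 remove [jvby,qnfx] add [oukay] -> 10 lines: uqzpf plhz kpabg bjag oukay osi aomoe sjwdu fsm vaps

Answer: uqzpf
plhz
kpabg
bjag
oukay
osi
aomoe
sjwdu
fsm
vaps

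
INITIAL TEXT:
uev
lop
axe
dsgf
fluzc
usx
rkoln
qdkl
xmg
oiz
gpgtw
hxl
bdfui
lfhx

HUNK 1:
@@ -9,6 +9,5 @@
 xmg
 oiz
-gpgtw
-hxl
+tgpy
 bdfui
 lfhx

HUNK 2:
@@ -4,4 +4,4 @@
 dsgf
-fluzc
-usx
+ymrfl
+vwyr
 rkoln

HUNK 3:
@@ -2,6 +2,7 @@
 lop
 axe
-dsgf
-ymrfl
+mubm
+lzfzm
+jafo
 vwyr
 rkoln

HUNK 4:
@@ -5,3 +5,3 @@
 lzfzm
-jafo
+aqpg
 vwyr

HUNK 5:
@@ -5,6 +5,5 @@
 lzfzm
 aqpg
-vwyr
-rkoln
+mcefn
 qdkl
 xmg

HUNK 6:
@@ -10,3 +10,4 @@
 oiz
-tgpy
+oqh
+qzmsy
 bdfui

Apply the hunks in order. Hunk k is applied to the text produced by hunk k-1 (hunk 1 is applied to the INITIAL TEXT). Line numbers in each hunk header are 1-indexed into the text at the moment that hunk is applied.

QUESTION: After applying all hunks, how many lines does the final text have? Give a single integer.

Hunk 1: at line 9 remove [gpgtw,hxl] add [tgpy] -> 13 lines: uev lop axe dsgf fluzc usx rkoln qdkl xmg oiz tgpy bdfui lfhx
Hunk 2: at line 4 remove [fluzc,usx] add [ymrfl,vwyr] -> 13 lines: uev lop axe dsgf ymrfl vwyr rkoln qdkl xmg oiz tgpy bdfui lfhx
Hunk 3: at line 2 remove [dsgf,ymrfl] add [mubm,lzfzm,jafo] -> 14 lines: uev lop axe mubm lzfzm jafo vwyr rkoln qdkl xmg oiz tgpy bdfui lfhx
Hunk 4: at line 5 remove [jafo] add [aqpg] -> 14 lines: uev lop axe mubm lzfzm aqpg vwyr rkoln qdkl xmg oiz tgpy bdfui lfhx
Hunk 5: at line 5 remove [vwyr,rkoln] add [mcefn] -> 13 lines: uev lop axe mubm lzfzm aqpg mcefn qdkl xmg oiz tgpy bdfui lfhx
Hunk 6: at line 10 remove [tgpy] add [oqh,qzmsy] -> 14 lines: uev lop axe mubm lzfzm aqpg mcefn qdkl xmg oiz oqh qzmsy bdfui lfhx
Final line count: 14

Answer: 14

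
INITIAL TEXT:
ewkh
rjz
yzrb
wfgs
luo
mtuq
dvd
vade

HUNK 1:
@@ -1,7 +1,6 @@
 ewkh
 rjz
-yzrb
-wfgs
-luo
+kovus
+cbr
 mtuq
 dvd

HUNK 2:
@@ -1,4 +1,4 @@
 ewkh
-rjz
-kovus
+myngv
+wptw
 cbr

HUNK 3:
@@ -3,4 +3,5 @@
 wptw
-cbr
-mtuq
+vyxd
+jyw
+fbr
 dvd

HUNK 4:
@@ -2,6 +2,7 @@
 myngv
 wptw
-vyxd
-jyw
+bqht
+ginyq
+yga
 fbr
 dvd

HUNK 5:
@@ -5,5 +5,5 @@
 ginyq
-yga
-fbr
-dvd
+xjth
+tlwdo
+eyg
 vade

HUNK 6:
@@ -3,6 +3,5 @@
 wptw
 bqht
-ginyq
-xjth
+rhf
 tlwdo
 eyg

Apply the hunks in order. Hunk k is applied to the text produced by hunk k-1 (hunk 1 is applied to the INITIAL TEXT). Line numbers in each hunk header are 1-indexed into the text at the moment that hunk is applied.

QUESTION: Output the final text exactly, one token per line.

Hunk 1: at line 1 remove [yzrb,wfgs,luo] add [kovus,cbr] -> 7 lines: ewkh rjz kovus cbr mtuq dvd vade
Hunk 2: at line 1 remove [rjz,kovus] add [myngv,wptw] -> 7 lines: ewkh myngv wptw cbr mtuq dvd vade
Hunk 3: at line 3 remove [cbr,mtuq] add [vyxd,jyw,fbr] -> 8 lines: ewkh myngv wptw vyxd jyw fbr dvd vade
Hunk 4: at line 2 remove [vyxd,jyw] add [bqht,ginyq,yga] -> 9 lines: ewkh myngv wptw bqht ginyq yga fbr dvd vade
Hunk 5: at line 5 remove [yga,fbr,dvd] add [xjth,tlwdo,eyg] -> 9 lines: ewkh myngv wptw bqht ginyq xjth tlwdo eyg vade
Hunk 6: at line 3 remove [ginyq,xjth] add [rhf] -> 8 lines: ewkh myngv wptw bqht rhf tlwdo eyg vade

Answer: ewkh
myngv
wptw
bqht
rhf
tlwdo
eyg
vade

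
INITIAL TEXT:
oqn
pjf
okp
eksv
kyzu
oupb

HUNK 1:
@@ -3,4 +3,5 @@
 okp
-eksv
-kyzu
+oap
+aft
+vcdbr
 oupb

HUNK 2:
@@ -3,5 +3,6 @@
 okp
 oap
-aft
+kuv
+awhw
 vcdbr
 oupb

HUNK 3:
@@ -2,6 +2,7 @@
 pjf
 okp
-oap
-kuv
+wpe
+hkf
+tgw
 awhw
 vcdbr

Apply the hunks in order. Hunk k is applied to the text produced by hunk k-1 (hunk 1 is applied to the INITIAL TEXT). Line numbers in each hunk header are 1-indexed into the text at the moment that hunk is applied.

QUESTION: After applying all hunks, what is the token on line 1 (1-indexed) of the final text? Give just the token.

Hunk 1: at line 3 remove [eksv,kyzu] add [oap,aft,vcdbr] -> 7 lines: oqn pjf okp oap aft vcdbr oupb
Hunk 2: at line 3 remove [aft] add [kuv,awhw] -> 8 lines: oqn pjf okp oap kuv awhw vcdbr oupb
Hunk 3: at line 2 remove [oap,kuv] add [wpe,hkf,tgw] -> 9 lines: oqn pjf okp wpe hkf tgw awhw vcdbr oupb
Final line 1: oqn

Answer: oqn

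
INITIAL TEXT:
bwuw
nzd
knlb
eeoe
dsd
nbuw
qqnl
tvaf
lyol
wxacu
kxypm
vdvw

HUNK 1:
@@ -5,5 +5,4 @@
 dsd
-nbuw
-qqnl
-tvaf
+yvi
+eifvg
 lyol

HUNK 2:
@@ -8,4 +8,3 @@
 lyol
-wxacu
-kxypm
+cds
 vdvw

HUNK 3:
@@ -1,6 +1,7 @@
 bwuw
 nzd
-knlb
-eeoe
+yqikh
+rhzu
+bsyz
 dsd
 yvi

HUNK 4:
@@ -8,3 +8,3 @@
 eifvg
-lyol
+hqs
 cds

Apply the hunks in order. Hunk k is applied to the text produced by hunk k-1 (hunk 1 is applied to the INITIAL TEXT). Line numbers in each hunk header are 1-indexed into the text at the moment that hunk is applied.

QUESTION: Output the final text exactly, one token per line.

Answer: bwuw
nzd
yqikh
rhzu
bsyz
dsd
yvi
eifvg
hqs
cds
vdvw

Derivation:
Hunk 1: at line 5 remove [nbuw,qqnl,tvaf] add [yvi,eifvg] -> 11 lines: bwuw nzd knlb eeoe dsd yvi eifvg lyol wxacu kxypm vdvw
Hunk 2: at line 8 remove [wxacu,kxypm] add [cds] -> 10 lines: bwuw nzd knlb eeoe dsd yvi eifvg lyol cds vdvw
Hunk 3: at line 1 remove [knlb,eeoe] add [yqikh,rhzu,bsyz] -> 11 lines: bwuw nzd yqikh rhzu bsyz dsd yvi eifvg lyol cds vdvw
Hunk 4: at line 8 remove [lyol] add [hqs] -> 11 lines: bwuw nzd yqikh rhzu bsyz dsd yvi eifvg hqs cds vdvw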